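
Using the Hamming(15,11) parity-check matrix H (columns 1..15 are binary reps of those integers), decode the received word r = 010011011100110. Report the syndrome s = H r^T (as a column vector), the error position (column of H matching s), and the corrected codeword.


s = (1, 0, 0, 1)^T, error position = 9, corrected codeword c = 010011010100110

Compute s = H r^T mod 2 one row at a time:
  s_1 = 1 + 1 + 1 + 0 + 0 + 1 + 1 + 0 = 5 ≡ 1 (mod 2).
  s_2 = 0 + 1 + 1 + 0 + 0 + 1 + 1 + 0 = 4 ≡ 0 (mod 2).
  s_3 = 1 + 0 + 1 + 0 + 1 + 0 + 1 + 0 = 4 ≡ 0 (mod 2).
  s_4 = 0 + 0 + 1 + 0 + 1 + 0 + 1 + 0 = 3 ≡ 1 (mod 2).
s = (1, 0, 0, 1)^T — this equals column 9 of H (binary 1001), so error is at position 9.
Correct: flip bit 9 of r = 010011011100110 to get c = 010011010100110.


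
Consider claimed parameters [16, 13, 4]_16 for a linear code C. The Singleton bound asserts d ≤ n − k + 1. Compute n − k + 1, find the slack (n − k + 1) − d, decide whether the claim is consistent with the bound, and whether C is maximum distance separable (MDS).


Singleton RHS = n − k + 1 = 4, slack = 0, bound satisfied, MDS.

Singleton bound: d ≤ n − k + 1.
Here n = 16, k = 13, so n − k + 1 = 4.
Given d = 4, check d ≤ 4: YES.
Slack = (n − k + 1) − d = 0.
The code is MDS (slack = 0).
Description: the claimed parameters are [16, 13, 4]_16; such a code would be MDS (meets Singleton bound).


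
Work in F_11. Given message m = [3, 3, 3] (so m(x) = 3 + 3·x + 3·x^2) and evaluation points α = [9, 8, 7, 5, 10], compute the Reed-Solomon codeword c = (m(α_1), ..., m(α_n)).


c = [9, 10, 6, 5, 3]

Message polynomial: m(x) = 3 + 3·x + 3·x^2 (mod 11).
For each evaluation point α_i, compute m(α_i) mod 11:
  α_1 = 9: Horner steps 3 → 8 → 9, so m(9) = 9.
  α_2 = 8: Horner steps 3 → 5 → 10, so m(8) = 10.
  α_3 = 7: Horner steps 3 → 2 → 6, so m(7) = 6.
  α_4 = 5: Horner steps 3 → 7 → 5, so m(5) = 5.
  α_5 = 10: Horner steps 3 → 0 → 3, so m(10) = 3.
Codeword c = [9, 10, 6, 5, 3] ∈ F_11^5.


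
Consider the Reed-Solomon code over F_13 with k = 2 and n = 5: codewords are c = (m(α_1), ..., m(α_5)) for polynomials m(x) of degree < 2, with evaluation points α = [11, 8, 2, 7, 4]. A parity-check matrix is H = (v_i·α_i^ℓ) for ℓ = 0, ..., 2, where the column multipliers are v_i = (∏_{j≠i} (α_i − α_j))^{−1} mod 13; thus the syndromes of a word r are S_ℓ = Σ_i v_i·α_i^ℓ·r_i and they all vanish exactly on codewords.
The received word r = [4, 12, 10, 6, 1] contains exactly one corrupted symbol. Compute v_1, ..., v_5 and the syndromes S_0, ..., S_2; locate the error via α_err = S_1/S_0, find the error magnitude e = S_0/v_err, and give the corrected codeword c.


S = (3, 6, 12), error at position 3, error magnitude e = 8, c = [4, 12, 2, 6, 1].

Step 1: column multipliers v_i = (∏_{j≠i}(α_i − α_j))^{−1} mod 13.
  i = 1 (α = 11): (11−8)(11−2)(11−7)(11−4) = 3·9·4·7 = 756 ≡ 2, so v_1 = 2^{−1} = 7 (mod 13).
  i = 2 (α = 8): (8−11)(8−2)(8−7)(8−4) = (−3)·6·1·4 = −72 ≡ 6, so v_2 = 6^{−1} = 11 (mod 13).
  i = 3 (α = 2): (2−11)(2−8)(2−7)(2−4) = (−9)·(−6)·(−5)·(−2) = 540 ≡ 7, so v_3 = 7^{−1} = 2 (mod 13).
  i = 4 (α = 7): (7−11)(7−8)(7−2)(7−4) = (−4)·(−1)·5·3 = 60 ≡ 8, so v_4 = 8^{−1} = 5 (mod 13).
  i = 5 (α = 4): (4−11)(4−8)(4−2)(4−7) = (−7)·(−4)·2·(−3) = −168 ≡ 1, so v_5 = 1^{−1} = 1 (mod 13).
  v = [7, 11, 2, 5, 1].
Step 2: syndromes of r = [4, 12, 10, 6, 1] (all sums mod 13).
  S_0 = Σ v_i r_i = 7·4 + 11·12 + 2·10 + 5·6 + 1·1 = 211 ≡ 3.
  S_1 = Σ v_i α_i r_i = 7·11·4 + 11·8·12 + 2·2·10 + 5·7·6 + 1·4·1 = 1618 ≡ 6.
  α_i^2 mod 13 = [4, 12, 4, 10, 3].
  S_2 = Σ v_i α_i^2 r_i = 7·4·4 + 11·12·12 + 2·4·10 + 5·10·6 + 1·3·1 = 2079 ≡ 12.
  S = (3, 6, 12) ≠ 0, so r is not a codeword (an error is present).
Step 3: locate the error. For a single error e at position i, S_ℓ = v_i·e·α_i^ℓ, so α_err = S_1/S_0.
  S_0^{−1} = 3^{−1} = 9 (mod 13), so α_err = 6·9 = 54 ≡ 2 = α_3. Error position i = 3.
  Consistency check: S_2/S_1 = 12·11 = 132 ≡ 2 = α_err ✓ (single-error assumption holds).
Step 4: error magnitude e = S_0/v_3 = S_0·∏_{j≠3}(α_3 − α_j) = 3·7 = 21 ≡ 8 (mod 13).
Step 5: correct position 3: c_3 = r_3 − e = 10 − 8 ≡ 2 (mod 13). Hence c = [4, 12, 2, 6, 1].
  Check: interpolating c through the α_i gives m(x) = 3 + 6·x (degree < 2) with m(α_i) = c_i for every i, so c is indeed a codeword.


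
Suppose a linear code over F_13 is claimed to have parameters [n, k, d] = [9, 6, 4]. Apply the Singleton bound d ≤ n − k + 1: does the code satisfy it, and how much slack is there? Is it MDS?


Singleton RHS = n − k + 1 = 4, slack = 0, bound satisfied, MDS.

Singleton bound: d ≤ n − k + 1.
Here n = 9, k = 6, so n − k + 1 = 4.
Given d = 4, check d ≤ 4: YES.
Slack = (n − k + 1) − d = 0.
The code is MDS (slack = 0).
Description: the claimed parameters are [9, 6, 4]_13; such a code would be MDS (meets Singleton bound).


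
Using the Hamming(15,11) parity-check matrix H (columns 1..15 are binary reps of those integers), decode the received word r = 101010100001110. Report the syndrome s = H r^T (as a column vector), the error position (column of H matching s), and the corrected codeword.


s = (1, 1, 1, 1)^T, error position = 15, corrected codeword c = 101010100001111

Compute s = H r^T mod 2 one row at a time:
  s_1 = 0 + 0 + 0 + 0 + 1 + 1 + 1 + 0 = 3 ≡ 1 (mod 2).
  s_2 = 0 + 1 + 0 + 1 + 1 + 1 + 1 + 0 = 5 ≡ 1 (mod 2).
  s_3 = 0 + 1 + 0 + 1 + 0 + 0 + 1 + 0 = 3 ≡ 1 (mod 2).
  s_4 = 1 + 1 + 1 + 1 + 0 + 0 + 1 + 0 = 5 ≡ 1 (mod 2).
s = (1, 1, 1, 1)^T — this equals column 15 of H (binary 1111), so error is at position 15.
Correct: flip bit 15 of r = 101010100001110 to get c = 101010100001111.


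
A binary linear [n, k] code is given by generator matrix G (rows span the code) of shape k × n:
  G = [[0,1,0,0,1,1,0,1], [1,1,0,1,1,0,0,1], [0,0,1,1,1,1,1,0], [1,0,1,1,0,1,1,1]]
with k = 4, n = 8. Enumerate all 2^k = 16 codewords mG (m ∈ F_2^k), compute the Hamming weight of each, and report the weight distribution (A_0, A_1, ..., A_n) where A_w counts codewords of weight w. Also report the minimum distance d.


Weight distribution: A_0 = 1, A_2 = 1, A_3 = 4, A_4 = 3, A_5 = 4, A_6 = 3. Minimum distance d = 2.

Enumerate all 2^4 = 16 messages m ∈ F_2^4.
For each, compute codeword c = mG in F_2^8, then tally its weight.
  m = 0000 → c = 00000000, weight = 0.
  m = 1000 → c = 01001101, weight = 4.
  m = 0100 → c = 11011001, weight = 5.
  m = 1100 → c = 10010100, weight = 3.
  m = 0010 → c = 00111110, weight = 5.
  m = 1010 → c = 01110011, weight = 5.
  m = 0110 → c = 11100111, weight = 6.
  m = 1110 → c = 10101010, weight = 4.
  m = 0001 → c = 10110111, weight = 6.
  m = 1001 → c = 11111010, weight = 6.
  m = 0101 → c = 01101110, weight = 5.
  m = 1101 → c = 00100011, weight = 3.
  m = 0011 → c = 10001001, weight = 3.
  m = 1011 → c = 11000100, weight = 3.
  m = 0111 → c = 01010000, weight = 2.
  m = 1111 → c = 00011101, weight = 4.
Tally weights:
  weight 0: 1 codewords.
  weight 2: 1 codewords.
  weight 3: 4 codewords.
  weight 4: 3 codewords.
  weight 5: 4 codewords.
  weight 6: 3 codewords.
Minimum distance d = smallest w > 0 with A_w > 0 = 2.
Sanity: Σ A_w = 16 = 2^4 = 16 ✓.


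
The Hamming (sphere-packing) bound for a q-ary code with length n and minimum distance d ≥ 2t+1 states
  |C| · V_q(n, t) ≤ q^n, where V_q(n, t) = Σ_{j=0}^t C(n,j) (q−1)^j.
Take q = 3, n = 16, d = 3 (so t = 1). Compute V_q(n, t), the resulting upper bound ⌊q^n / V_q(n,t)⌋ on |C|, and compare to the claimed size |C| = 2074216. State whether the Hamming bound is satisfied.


V_q(n, t) = 33, q^n = 43046721, Hamming bound = 1304446, |C| = 2074216 > bound (violated).

Step 1: Compute V_q(n, t) = Σ_{j=0}^1 C(n, j) (q−1)^j.
  j = 0: C(16,0)·(2)^0 = 1·1 = 1.
  j = 1: C(16,1)·(2)^1 = 16·2 = 32.
  V_q(n, t) = 1 + 32 = 33.
Step 2: q^n = 3^16 = 43046721.
Step 3: Hamming bound ⌊q^n / V_q(n,t)⌋ = ⌊43046721/33⌋ = 1304446.
Step 4: Compare |C| = 2074216 to 1304446: violated.
The claimed |C| lies above the Hamming bound, so no 3-ary code of length 16 with d ≥ 3 can have 2074216 codewords.


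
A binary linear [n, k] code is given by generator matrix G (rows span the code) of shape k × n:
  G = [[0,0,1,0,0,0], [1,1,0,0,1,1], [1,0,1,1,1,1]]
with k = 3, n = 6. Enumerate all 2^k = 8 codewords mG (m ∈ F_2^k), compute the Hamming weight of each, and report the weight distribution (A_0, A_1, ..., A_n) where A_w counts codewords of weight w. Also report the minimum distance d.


Weight distribution: A_0 = 1, A_1 = 1, A_2 = 1, A_3 = 1, A_4 = 2, A_5 = 2. Minimum distance d = 1.

Enumerate all 2^3 = 8 messages m ∈ F_2^3.
For each, compute codeword c = mG in F_2^6, then tally its weight.
  m = 000 → c = 000000, weight = 0.
  m = 100 → c = 001000, weight = 1.
  m = 010 → c = 110011, weight = 4.
  m = 110 → c = 111011, weight = 5.
  m = 001 → c = 101111, weight = 5.
  m = 101 → c = 100111, weight = 4.
  m = 011 → c = 011100, weight = 3.
  m = 111 → c = 010100, weight = 2.
Tally weights:
  weight 0: 1 codewords.
  weight 1: 1 codewords.
  weight 2: 1 codewords.
  weight 3: 1 codewords.
  weight 4: 2 codewords.
  weight 5: 2 codewords.
Minimum distance d = smallest w > 0 with A_w > 0 = 1.
Sanity: Σ A_w = 8 = 2^3 = 8 ✓.


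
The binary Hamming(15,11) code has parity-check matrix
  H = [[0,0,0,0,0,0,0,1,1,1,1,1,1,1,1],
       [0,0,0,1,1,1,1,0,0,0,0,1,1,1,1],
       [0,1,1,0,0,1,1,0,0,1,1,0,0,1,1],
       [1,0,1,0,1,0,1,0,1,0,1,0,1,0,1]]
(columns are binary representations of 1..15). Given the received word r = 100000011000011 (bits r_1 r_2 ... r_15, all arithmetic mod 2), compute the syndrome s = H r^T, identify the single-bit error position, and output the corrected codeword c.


s = (0, 0, 0, 1)^T, error position = 1, corrected codeword c = 000000011000011

Compute s = H r^T mod 2 one row at a time:
  s_1 = 1 + 1 + 0 + 0 + 0 + 0 + 1 + 1 = 4 ≡ 0 (mod 2).
  s_2 = 0 + 0 + 0 + 0 + 0 + 0 + 1 + 1 = 2 ≡ 0 (mod 2).
  s_3 = 0 + 0 + 0 + 0 + 0 + 0 + 1 + 1 = 2 ≡ 0 (mod 2).
  s_4 = 1 + 0 + 0 + 0 + 1 + 0 + 0 + 1 = 3 ≡ 1 (mod 2).
s = (0, 0, 0, 1)^T — this equals column 1 of H (binary 0001), so error is at position 1.
Correct: flip bit 1 of r = 100000011000011 to get c = 000000011000011.


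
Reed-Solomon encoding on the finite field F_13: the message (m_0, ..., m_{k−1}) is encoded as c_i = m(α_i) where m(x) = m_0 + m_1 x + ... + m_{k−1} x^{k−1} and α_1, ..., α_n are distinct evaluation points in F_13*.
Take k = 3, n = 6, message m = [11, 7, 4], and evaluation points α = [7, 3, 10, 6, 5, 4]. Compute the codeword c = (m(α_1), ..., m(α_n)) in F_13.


c = [9, 3, 0, 2, 3, 12]

Message polynomial: m(x) = 11 + 7·x + 4·x^2 (mod 13).
For each evaluation point α_i, compute m(α_i) mod 13:
  α_1 = 7: Horner steps 4 → 9 → 9, so m(7) = 9.
  α_2 = 3: Horner steps 4 → 6 → 3, so m(3) = 3.
  α_3 = 10: Horner steps 4 → 8 → 0, so m(10) = 0.
  α_4 = 6: Horner steps 4 → 5 → 2, so m(6) = 2.
  α_5 = 5: Horner steps 4 → 1 → 3, so m(5) = 3.
  α_6 = 4: Horner steps 4 → 10 → 12, so m(4) = 12.
Codeword c = [9, 3, 0, 2, 3, 12] ∈ F_13^6.


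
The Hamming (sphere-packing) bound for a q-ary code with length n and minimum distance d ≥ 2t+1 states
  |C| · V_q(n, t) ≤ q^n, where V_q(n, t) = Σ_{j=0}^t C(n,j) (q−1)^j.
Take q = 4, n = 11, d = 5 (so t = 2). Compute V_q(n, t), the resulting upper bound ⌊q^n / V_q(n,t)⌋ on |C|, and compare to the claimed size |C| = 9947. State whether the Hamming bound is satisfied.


V_q(n, t) = 529, q^n = 4194304, Hamming bound = 7928, |C| = 9947 > bound (violated).

Step 1: Compute V_q(n, t) = Σ_{j=0}^2 C(n, j) (q−1)^j.
  j = 0: C(11,0)·(3)^0 = 1·1 = 1.
  j = 1: C(11,1)·(3)^1 = 11·3 = 33.
  j = 2: C(11,2)·(3)^2 = 55·9 = 495.
  V_q(n, t) = 1 + 33 + 495 = 529.
Step 2: q^n = 4^11 = 4194304.
Step 3: Hamming bound ⌊q^n / V_q(n,t)⌋ = ⌊4194304/529⌋ = 7928.
Step 4: Compare |C| = 9947 to 7928: violated.
The claimed |C| lies above the Hamming bound, so no 4-ary code of length 11 with d ≥ 5 can have 9947 codewords.


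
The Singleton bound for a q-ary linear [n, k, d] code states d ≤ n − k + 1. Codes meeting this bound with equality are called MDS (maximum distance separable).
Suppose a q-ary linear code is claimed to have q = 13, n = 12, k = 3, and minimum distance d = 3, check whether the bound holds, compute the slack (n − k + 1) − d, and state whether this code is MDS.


Singleton RHS = n − k + 1 = 10, slack = 7, bound satisfied, not MDS.

Singleton bound: d ≤ n − k + 1.
Here n = 12, k = 3, so n − k + 1 = 10.
Given d = 3, check d ≤ 10: YES.
Slack = (n − k + 1) − d = 7.
The code is NOT MDS (slack = 7 > 0).
Description: the claimed parameters are [12, 3, 3]_13; such a code would be non-MDS.


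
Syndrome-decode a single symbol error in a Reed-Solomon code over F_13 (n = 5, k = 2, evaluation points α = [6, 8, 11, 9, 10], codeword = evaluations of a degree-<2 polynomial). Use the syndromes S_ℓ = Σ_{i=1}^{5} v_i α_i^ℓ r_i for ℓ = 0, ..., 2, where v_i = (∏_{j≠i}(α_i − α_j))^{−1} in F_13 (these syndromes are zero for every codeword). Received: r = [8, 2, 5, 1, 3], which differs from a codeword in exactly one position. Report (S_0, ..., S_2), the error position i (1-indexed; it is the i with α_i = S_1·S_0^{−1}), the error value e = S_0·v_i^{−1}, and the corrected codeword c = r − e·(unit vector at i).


S = (3, 11, 10), error at position 2, error magnitude e = 3, c = [8, 12, 5, 1, 3].

Step 1: column multipliers v_i = (∏_{j≠i}(α_i − α_j))^{−1} mod 13.
  i = 1 (α = 6): (6−8)(6−11)(6−9)(6−10) = (−2)·(−5)·(−3)·(−4) = 120 ≡ 3, so v_1 = 3^{−1} = 9 (mod 13).
  i = 2 (α = 8): (8−6)(8−11)(8−9)(8−10) = 2·(−3)·(−1)·(−2) = −12 ≡ 1, so v_2 = 1^{−1} = 1 (mod 13).
  i = 3 (α = 11): (11−6)(11−8)(11−9)(11−10) = 5·3·2·1 = 30 ≡ 4, so v_3 = 4^{−1} = 10 (mod 13).
  i = 4 (α = 9): (9−6)(9−8)(9−11)(9−10) = 3·1·(−2)·(−1) = 6 ≡ 6, so v_4 = 6^{−1} = 11 (mod 13).
  i = 5 (α = 10): (10−6)(10−8)(10−11)(10−9) = 4·2·(−1)·1 = −8 ≡ 5, so v_5 = 5^{−1} = 8 (mod 13).
  v = [9, 1, 10, 11, 8].
Step 2: syndromes of r = [8, 2, 5, 1, 3] (all sums mod 13).
  S_0 = Σ v_i r_i = 9·8 + 1·2 + 10·5 + 11·1 + 8·3 = 159 ≡ 3.
  S_1 = Σ v_i α_i r_i = 9·6·8 + 1·8·2 + 10·11·5 + 11·9·1 + 8·10·3 = 1337 ≡ 11.
  α_i^2 mod 13 = [10, 12, 4, 3, 9].
  S_2 = Σ v_i α_i^2 r_i = 9·10·8 + 1·12·2 + 10·4·5 + 11·3·1 + 8·9·3 = 1193 ≡ 10.
  S = (3, 11, 10) ≠ 0, so r is not a codeword (an error is present).
Step 3: locate the error. For a single error e at position i, S_ℓ = v_i·e·α_i^ℓ, so α_err = S_1/S_0.
  S_0^{−1} = 3^{−1} = 9 (mod 13), so α_err = 11·9 = 99 ≡ 8 = α_2. Error position i = 2.
  Consistency check: S_2/S_1 = 10·6 = 60 ≡ 8 = α_err ✓ (single-error assumption holds).
Step 4: error magnitude e = S_0/v_2 = S_0·∏_{j≠2}(α_2 − α_j) = 3·1 = 3 ≡ 3 (mod 13).
Step 5: correct position 2: c_2 = r_2 − e = 2 − 3 ≡ 12 (mod 13). Hence c = [8, 12, 5, 1, 3].
  Check: interpolating c through the α_i gives m(x) = 9 + 2·x (degree < 2) with m(α_i) = c_i for every i, so c is indeed a codeword.


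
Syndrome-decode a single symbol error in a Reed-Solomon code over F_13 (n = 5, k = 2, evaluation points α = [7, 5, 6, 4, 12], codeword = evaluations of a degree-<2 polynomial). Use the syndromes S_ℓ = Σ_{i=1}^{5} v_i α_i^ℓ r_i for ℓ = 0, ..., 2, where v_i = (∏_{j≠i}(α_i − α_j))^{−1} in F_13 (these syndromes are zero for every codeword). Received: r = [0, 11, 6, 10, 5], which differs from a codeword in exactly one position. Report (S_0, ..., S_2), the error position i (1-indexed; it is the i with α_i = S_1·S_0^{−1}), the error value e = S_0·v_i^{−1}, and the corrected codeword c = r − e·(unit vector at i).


S = (6, 10, 8), error at position 3, error magnitude e = 7, c = [0, 11, 12, 10, 5].

Step 1: column multipliers v_i = (∏_{j≠i}(α_i − α_j))^{−1} mod 13.
  i = 1 (α = 7): (7−5)(7−6)(7−4)(7−12) = 2·1·3·(−5) = −30 ≡ 9, so v_1 = 9^{−1} = 3 (mod 13).
  i = 2 (α = 5): (5−7)(5−6)(5−4)(5−12) = (−2)·(−1)·1·(−7) = −14 ≡ 12, so v_2 = 12^{−1} = 12 (mod 13).
  i = 3 (α = 6): (6−7)(6−5)(6−4)(6−12) = (−1)·1·2·(−6) = 12 ≡ 12, so v_3 = 12^{−1} = 12 (mod 13).
  i = 4 (α = 4): (4−7)(4−5)(4−6)(4−12) = (−3)·(−1)·(−2)·(−8) = 48 ≡ 9, so v_4 = 9^{−1} = 3 (mod 13).
  i = 5 (α = 12): (12−7)(12−5)(12−6)(12−4) = 5·7·6·8 = 1680 ≡ 3, so v_5 = 3^{−1} = 9 (mod 13).
  v = [3, 12, 12, 3, 9].
Step 2: syndromes of r = [0, 11, 6, 10, 5] (all sums mod 13).
  S_0 = Σ v_i r_i = 3·0 + 12·11 + 12·6 + 3·10 + 9·5 = 279 ≡ 6.
  S_1 = Σ v_i α_i r_i = 3·7·0 + 12·5·11 + 12·6·6 + 3·4·10 + 9·12·5 = 1752 ≡ 10.
  α_i^2 mod 13 = [10, 12, 10, 3, 1].
  S_2 = Σ v_i α_i^2 r_i = 3·10·0 + 12·12·11 + 12·10·6 + 3·3·10 + 9·1·5 = 2439 ≡ 8.
  S = (6, 10, 8) ≠ 0, so r is not a codeword (an error is present).
Step 3: locate the error. For a single error e at position i, S_ℓ = v_i·e·α_i^ℓ, so α_err = S_1/S_0.
  S_0^{−1} = 6^{−1} = 11 (mod 13), so α_err = 10·11 = 110 ≡ 6 = α_3. Error position i = 3.
  Consistency check: S_2/S_1 = 8·4 = 32 ≡ 6 = α_err ✓ (single-error assumption holds).
Step 4: error magnitude e = S_0/v_3 = S_0·∏_{j≠3}(α_3 − α_j) = 6·12 = 72 ≡ 7 (mod 13).
Step 5: correct position 3: c_3 = r_3 − e = 6 − 7 ≡ 12 (mod 13). Hence c = [0, 11, 12, 10, 5].
  Check: interpolating c through the α_i gives m(x) = 6 + 1·x (degree < 2) with m(α_i) = c_i for every i, so c is indeed a codeword.


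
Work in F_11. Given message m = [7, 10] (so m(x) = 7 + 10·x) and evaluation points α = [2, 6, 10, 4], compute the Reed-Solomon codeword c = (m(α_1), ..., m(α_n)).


c = [5, 1, 8, 3]

Message polynomial: m(x) = 7 + 10·x (mod 11).
For each evaluation point α_i, compute m(α_i) mod 11:
  α_1 = 2: Horner steps 10 → 5, so m(2) = 5.
  α_2 = 6: Horner steps 10 → 1, so m(6) = 1.
  α_3 = 10: Horner steps 10 → 8, so m(10) = 8.
  α_4 = 4: Horner steps 10 → 3, so m(4) = 3.
Codeword c = [5, 1, 8, 3] ∈ F_11^4.


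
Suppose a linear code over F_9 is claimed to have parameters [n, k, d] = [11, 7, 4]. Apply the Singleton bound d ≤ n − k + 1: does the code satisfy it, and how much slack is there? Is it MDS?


Singleton RHS = n − k + 1 = 5, slack = 1, bound satisfied, not MDS.

Singleton bound: d ≤ n − k + 1.
Here n = 11, k = 7, so n − k + 1 = 5.
Given d = 4, check d ≤ 5: YES.
Slack = (n − k + 1) − d = 1.
The code is NOT MDS (slack = 1 > 0).
Description: the claimed parameters are [11, 7, 4]_9; such a code would be non-MDS.


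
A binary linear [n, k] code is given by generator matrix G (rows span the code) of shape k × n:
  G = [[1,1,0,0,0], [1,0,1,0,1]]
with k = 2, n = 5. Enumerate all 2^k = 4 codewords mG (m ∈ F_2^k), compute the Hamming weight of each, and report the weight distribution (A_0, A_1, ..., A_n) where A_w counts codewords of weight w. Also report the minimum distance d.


Weight distribution: A_0 = 1, A_2 = 1, A_3 = 2. Minimum distance d = 2.

Enumerate all 2^2 = 4 messages m ∈ F_2^2.
For each, compute codeword c = mG in F_2^5, then tally its weight.
  m = 00 → c = 00000, weight = 0.
  m = 10 → c = 11000, weight = 2.
  m = 01 → c = 10101, weight = 3.
  m = 11 → c = 01101, weight = 3.
Tally weights:
  weight 0: 1 codewords.
  weight 2: 1 codewords.
  weight 3: 2 codewords.
Minimum distance d = smallest w > 0 with A_w > 0 = 2.
Sanity: Σ A_w = 4 = 2^2 = 4 ✓.


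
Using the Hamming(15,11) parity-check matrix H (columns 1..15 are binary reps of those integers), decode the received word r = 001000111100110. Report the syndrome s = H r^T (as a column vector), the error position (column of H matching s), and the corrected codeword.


s = (1, 1, 0, 0)^T, error position = 12, corrected codeword c = 001000111101110

Compute s = H r^T mod 2 one row at a time:
  s_1 = 1 + 1 + 1 + 0 + 0 + 1 + 1 + 0 = 5 ≡ 1 (mod 2).
  s_2 = 0 + 0 + 0 + 1 + 0 + 1 + 1 + 0 = 3 ≡ 1 (mod 2).
  s_3 = 0 + 1 + 0 + 1 + 1 + 0 + 1 + 0 = 4 ≡ 0 (mod 2).
  s_4 = 0 + 1 + 0 + 1 + 1 + 0 + 1 + 0 = 4 ≡ 0 (mod 2).
s = (1, 1, 0, 0)^T — this equals column 12 of H (binary 1100), so error is at position 12.
Correct: flip bit 12 of r = 001000111100110 to get c = 001000111101110.


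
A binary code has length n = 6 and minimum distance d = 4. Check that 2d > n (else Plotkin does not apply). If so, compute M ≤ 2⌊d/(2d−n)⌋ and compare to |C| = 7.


Plotkin bound M ≤ 4; given |C| = 7 > bound (violated).

Check applicability: 2d = 8, n = 6.
2d − n = 2 > 0, so Plotkin applies.
Compute d/(2d−n) = 4/2 ≈ 2.0000.
⌊d/(2d−n)⌋ = 2.
Plotkin bound: M ≤ 2·2 = 4.
Given |C| = 7, check: VIOLATED.
This |C| is above the Plotkin bound, so no binary code with n = 6, d = 4 and 7 codewords exists.


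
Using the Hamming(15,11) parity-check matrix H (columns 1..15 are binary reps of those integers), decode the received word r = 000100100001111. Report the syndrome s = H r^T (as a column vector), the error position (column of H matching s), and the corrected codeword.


s = (0, 0, 1, 1)^T, error position = 3, corrected codeword c = 001100100001111

Compute s = H r^T mod 2 one row at a time:
  s_1 = 0 + 0 + 0 + 0 + 1 + 1 + 1 + 1 = 4 ≡ 0 (mod 2).
  s_2 = 1 + 0 + 0 + 1 + 1 + 1 + 1 + 1 = 6 ≡ 0 (mod 2).
  s_3 = 0 + 0 + 0 + 1 + 0 + 0 + 1 + 1 = 3 ≡ 1 (mod 2).
  s_4 = 0 + 0 + 0 + 1 + 0 + 0 + 1 + 1 = 3 ≡ 1 (mod 2).
s = (0, 0, 1, 1)^T — this equals column 3 of H (binary 0011), so error is at position 3.
Correct: flip bit 3 of r = 000100100001111 to get c = 001100100001111.


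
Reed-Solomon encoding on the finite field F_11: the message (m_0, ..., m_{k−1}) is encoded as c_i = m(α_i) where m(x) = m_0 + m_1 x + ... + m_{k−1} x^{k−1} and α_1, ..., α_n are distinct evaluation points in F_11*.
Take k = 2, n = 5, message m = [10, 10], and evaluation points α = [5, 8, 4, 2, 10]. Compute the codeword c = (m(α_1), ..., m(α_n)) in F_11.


c = [5, 2, 6, 8, 0]

Message polynomial: m(x) = 10 + 10·x (mod 11).
For each evaluation point α_i, compute m(α_i) mod 11:
  α_1 = 5: Horner steps 10 → 5, so m(5) = 5.
  α_2 = 8: Horner steps 10 → 2, so m(8) = 2.
  α_3 = 4: Horner steps 10 → 6, so m(4) = 6.
  α_4 = 2: Horner steps 10 → 8, so m(2) = 8.
  α_5 = 10: Horner steps 10 → 0, so m(10) = 0.
Codeword c = [5, 2, 6, 8, 0] ∈ F_11^5.


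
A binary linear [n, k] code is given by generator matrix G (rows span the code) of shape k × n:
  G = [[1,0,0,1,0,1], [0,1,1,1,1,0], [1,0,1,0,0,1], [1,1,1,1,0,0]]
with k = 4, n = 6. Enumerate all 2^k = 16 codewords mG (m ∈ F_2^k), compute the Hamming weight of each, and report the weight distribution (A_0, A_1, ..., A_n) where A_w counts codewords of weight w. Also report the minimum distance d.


Weight distribution: A_0 = 1, A_2 = 4, A_3 = 6, A_4 = 3, A_5 = 2. Minimum distance d = 2.

Enumerate all 2^4 = 16 messages m ∈ F_2^4.
For each, compute codeword c = mG in F_2^6, then tally its weight.
  m = 0000 → c = 000000, weight = 0.
  m = 1000 → c = 100101, weight = 3.
  m = 0100 → c = 011110, weight = 4.
  m = 1100 → c = 111011, weight = 5.
  m = 0010 → c = 101001, weight = 3.
  m = 1010 → c = 001100, weight = 2.
  m = 0110 → c = 110111, weight = 5.
  m = 1110 → c = 010010, weight = 2.
  m = 0001 → c = 111100, weight = 4.
  m = 1001 → c = 011001, weight = 3.
  m = 0101 → c = 100010, weight = 2.
  m = 1101 → c = 000111, weight = 3.
  m = 0011 → c = 010101, weight = 3.
  m = 1011 → c = 110000, weight = 2.
  m = 0111 → c = 001011, weight = 3.
  m = 1111 → c = 101110, weight = 4.
Tally weights:
  weight 0: 1 codewords.
  weight 2: 4 codewords.
  weight 3: 6 codewords.
  weight 4: 3 codewords.
  weight 5: 2 codewords.
Minimum distance d = smallest w > 0 with A_w > 0 = 2.
Sanity: Σ A_w = 16 = 2^4 = 16 ✓.


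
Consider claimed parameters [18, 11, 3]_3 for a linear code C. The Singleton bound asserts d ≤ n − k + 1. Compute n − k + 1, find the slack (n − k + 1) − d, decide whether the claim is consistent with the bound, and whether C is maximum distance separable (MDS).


Singleton RHS = n − k + 1 = 8, slack = 5, bound satisfied, not MDS.

Singleton bound: d ≤ n − k + 1.
Here n = 18, k = 11, so n − k + 1 = 8.
Given d = 3, check d ≤ 8: YES.
Slack = (n − k + 1) − d = 5.
The code is NOT MDS (slack = 5 > 0).
Description: the claimed parameters are [18, 11, 3]_3; such a code would be non-MDS.


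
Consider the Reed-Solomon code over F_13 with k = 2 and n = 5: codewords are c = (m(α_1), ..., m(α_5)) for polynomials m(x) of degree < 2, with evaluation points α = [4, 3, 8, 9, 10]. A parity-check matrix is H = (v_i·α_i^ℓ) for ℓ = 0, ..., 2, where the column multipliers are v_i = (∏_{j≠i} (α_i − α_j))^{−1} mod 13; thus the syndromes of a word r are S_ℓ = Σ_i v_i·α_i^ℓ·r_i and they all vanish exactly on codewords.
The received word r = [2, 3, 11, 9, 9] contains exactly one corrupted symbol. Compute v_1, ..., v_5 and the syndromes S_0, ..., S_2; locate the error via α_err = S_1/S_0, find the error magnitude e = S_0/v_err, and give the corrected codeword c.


S = (10, 12, 4), error at position 4, error magnitude e = 12, c = [2, 3, 11, 10, 9].

Step 1: column multipliers v_i = (∏_{j≠i}(α_i − α_j))^{−1} mod 13.
  i = 1 (α = 4): (4−3)(4−8)(4−9)(4−10) = 1·(−4)·(−5)·(−6) = −120 ≡ 10, so v_1 = 10^{−1} = 4 (mod 13).
  i = 2 (α = 3): (3−4)(3−8)(3−9)(3−10) = (−1)·(−5)·(−6)·(−7) = 210 ≡ 2, so v_2 = 2^{−1} = 7 (mod 13).
  i = 3 (α = 8): (8−4)(8−3)(8−9)(8−10) = 4·5·(−1)·(−2) = 40 ≡ 1, so v_3 = 1^{−1} = 1 (mod 13).
  i = 4 (α = 9): (9−4)(9−3)(9−8)(9−10) = 5·6·1·(−1) = −30 ≡ 9, so v_4 = 9^{−1} = 3 (mod 13).
  i = 5 (α = 10): (10−4)(10−3)(10−8)(10−9) = 6·7·2·1 = 84 ≡ 6, so v_5 = 6^{−1} = 11 (mod 13).
  v = [4, 7, 1, 3, 11].
Step 2: syndromes of r = [2, 3, 11, 9, 9] (all sums mod 13).
  S_0 = Σ v_i r_i = 4·2 + 7·3 + 1·11 + 3·9 + 11·9 = 166 ≡ 10.
  S_1 = Σ v_i α_i r_i = 4·4·2 + 7·3·3 + 1·8·11 + 3·9·9 + 11·10·9 = 1416 ≡ 12.
  α_i^2 mod 13 = [3, 9, 12, 3, 9].
  S_2 = Σ v_i α_i^2 r_i = 4·3·2 + 7·9·3 + 1·12·11 + 3·3·9 + 11·9·9 = 1317 ≡ 4.
  S = (10, 12, 4) ≠ 0, so r is not a codeword (an error is present).
Step 3: locate the error. For a single error e at position i, S_ℓ = v_i·e·α_i^ℓ, so α_err = S_1/S_0.
  S_0^{−1} = 10^{−1} = 4 (mod 13), so α_err = 12·4 = 48 ≡ 9 = α_4. Error position i = 4.
  Consistency check: S_2/S_1 = 4·12 = 48 ≡ 9 = α_err ✓ (single-error assumption holds).
Step 4: error magnitude e = S_0/v_4 = S_0·∏_{j≠4}(α_4 − α_j) = 10·9 = 90 ≡ 12 (mod 13).
Step 5: correct position 4: c_4 = r_4 − e = 9 − 12 ≡ 10 (mod 13). Hence c = [2, 3, 11, 10, 9].
  Check: interpolating c through the α_i gives m(x) = 6 + 12·x (degree < 2) with m(α_i) = c_i for every i, so c is indeed a codeword.


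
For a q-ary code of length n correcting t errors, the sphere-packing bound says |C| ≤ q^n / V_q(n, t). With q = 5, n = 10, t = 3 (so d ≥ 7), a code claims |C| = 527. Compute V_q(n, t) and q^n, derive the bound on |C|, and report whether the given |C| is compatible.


V_q(n, t) = 8441, q^n = 9765625, Hamming bound = 1156, |C| = 527 ≤ bound (satisfied).

Step 1: Compute V_q(n, t) = Σ_{j=0}^3 C(n, j) (q−1)^j.
  j = 0: C(10,0)·(4)^0 = 1·1 = 1.
  j = 1: C(10,1)·(4)^1 = 10·4 = 40.
  j = 2: C(10,2)·(4)^2 = 45·16 = 720.
  j = 3: C(10,3)·(4)^3 = 120·64 = 7680.
  V_q(n, t) = 1 + 40 + 720 + 7680 = 8441.
Step 2: q^n = 5^10 = 9765625.
Step 3: Hamming bound ⌊q^n / V_q(n,t)⌋ = ⌊9765625/8441⌋ = 1156.
Step 4: Compare |C| = 527 to 1156: satisfied.
The claimed |C| lies below the Hamming bound.


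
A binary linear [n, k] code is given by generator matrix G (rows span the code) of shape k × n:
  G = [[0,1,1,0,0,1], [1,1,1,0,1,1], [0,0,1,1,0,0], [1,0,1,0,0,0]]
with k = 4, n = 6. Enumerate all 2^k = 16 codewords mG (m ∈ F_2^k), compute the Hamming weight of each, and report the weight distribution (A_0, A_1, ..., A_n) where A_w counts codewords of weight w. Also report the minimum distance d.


Weight distribution: A_0 = 1, A_2 = 6, A_3 = 4, A_4 = 1, A_5 = 4. Minimum distance d = 2.

Enumerate all 2^4 = 16 messages m ∈ F_2^4.
For each, compute codeword c = mG in F_2^6, then tally its weight.
  m = 0000 → c = 000000, weight = 0.
  m = 1000 → c = 011001, weight = 3.
  m = 0100 → c = 111011, weight = 5.
  m = 1100 → c = 100010, weight = 2.
  m = 0010 → c = 001100, weight = 2.
  m = 1010 → c = 010101, weight = 3.
  m = 0110 → c = 110111, weight = 5.
  m = 1110 → c = 101110, weight = 4.
  m = 0001 → c = 101000, weight = 2.
  m = 1001 → c = 110001, weight = 3.
  m = 0101 → c = 010011, weight = 3.
  m = 1101 → c = 001010, weight = 2.
  m = 0011 → c = 100100, weight = 2.
  m = 1011 → c = 111101, weight = 5.
  m = 0111 → c = 011111, weight = 5.
  m = 1111 → c = 000110, weight = 2.
Tally weights:
  weight 0: 1 codewords.
  weight 2: 6 codewords.
  weight 3: 4 codewords.
  weight 4: 1 codewords.
  weight 5: 4 codewords.
Minimum distance d = smallest w > 0 with A_w > 0 = 2.
Sanity: Σ A_w = 16 = 2^4 = 16 ✓.


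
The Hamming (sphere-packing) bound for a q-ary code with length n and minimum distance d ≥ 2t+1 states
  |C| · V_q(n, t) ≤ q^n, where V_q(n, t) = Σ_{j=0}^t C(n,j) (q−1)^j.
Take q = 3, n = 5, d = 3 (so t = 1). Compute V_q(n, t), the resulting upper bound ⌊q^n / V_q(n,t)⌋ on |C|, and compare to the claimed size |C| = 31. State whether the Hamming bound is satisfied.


V_q(n, t) = 11, q^n = 243, Hamming bound = 22, |C| = 31 > bound (violated).

Step 1: Compute V_q(n, t) = Σ_{j=0}^1 C(n, j) (q−1)^j.
  j = 0: C(5,0)·(2)^0 = 1·1 = 1.
  j = 1: C(5,1)·(2)^1 = 5·2 = 10.
  V_q(n, t) = 1 + 10 = 11.
Step 2: q^n = 3^5 = 243.
Step 3: Hamming bound ⌊q^n / V_q(n,t)⌋ = ⌊243/11⌋ = 22.
Step 4: Compare |C| = 31 to 22: violated.
The claimed |C| lies above the Hamming bound, so no 3-ary code of length 5 with d ≥ 3 can have 31 codewords.


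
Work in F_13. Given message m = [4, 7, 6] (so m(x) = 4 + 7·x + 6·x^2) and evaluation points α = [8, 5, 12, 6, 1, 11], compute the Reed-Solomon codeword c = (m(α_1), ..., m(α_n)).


c = [2, 7, 3, 2, 4, 1]

Message polynomial: m(x) = 4 + 7·x + 6·x^2 (mod 13).
For each evaluation point α_i, compute m(α_i) mod 13:
  α_1 = 8: Horner steps 6 → 3 → 2, so m(8) = 2.
  α_2 = 5: Horner steps 6 → 11 → 7, so m(5) = 7.
  α_3 = 12: Horner steps 6 → 1 → 3, so m(12) = 3.
  α_4 = 6: Horner steps 6 → 4 → 2, so m(6) = 2.
  α_5 = 1: Horner steps 6 → 0 → 4, so m(1) = 4.
  α_6 = 11: Horner steps 6 → 8 → 1, so m(11) = 1.
Codeword c = [2, 7, 3, 2, 4, 1] ∈ F_13^6.


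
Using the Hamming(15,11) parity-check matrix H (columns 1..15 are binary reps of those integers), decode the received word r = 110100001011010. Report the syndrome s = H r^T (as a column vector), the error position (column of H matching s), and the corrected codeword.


s = (0, 1, 1, 1)^T, error position = 7, corrected codeword c = 110100101011010

Compute s = H r^T mod 2 one row at a time:
  s_1 = 0 + 1 + 0 + 1 + 1 + 0 + 1 + 0 = 4 ≡ 0 (mod 2).
  s_2 = 1 + 0 + 0 + 0 + 1 + 0 + 1 + 0 = 3 ≡ 1 (mod 2).
  s_3 = 1 + 0 + 0 + 0 + 0 + 1 + 1 + 0 = 3 ≡ 1 (mod 2).
  s_4 = 1 + 0 + 0 + 0 + 1 + 1 + 0 + 0 = 3 ≡ 1 (mod 2).
s = (0, 1, 1, 1)^T — this equals column 7 of H (binary 0111), so error is at position 7.
Correct: flip bit 7 of r = 110100001011010 to get c = 110100101011010.


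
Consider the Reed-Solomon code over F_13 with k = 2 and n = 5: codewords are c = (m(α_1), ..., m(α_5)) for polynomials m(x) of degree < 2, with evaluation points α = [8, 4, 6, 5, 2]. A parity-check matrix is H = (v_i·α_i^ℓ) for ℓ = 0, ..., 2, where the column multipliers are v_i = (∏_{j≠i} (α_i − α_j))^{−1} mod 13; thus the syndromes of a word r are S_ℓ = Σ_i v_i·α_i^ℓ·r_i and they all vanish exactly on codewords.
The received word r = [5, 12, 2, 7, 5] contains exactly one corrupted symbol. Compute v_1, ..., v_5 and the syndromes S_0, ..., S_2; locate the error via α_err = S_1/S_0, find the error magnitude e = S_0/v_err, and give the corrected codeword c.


S = (9, 5, 10), error at position 5, error magnitude e = 9, c = [5, 12, 2, 7, 9].

Step 1: column multipliers v_i = (∏_{j≠i}(α_i − α_j))^{−1} mod 13.
  i = 1 (α = 8): (8−4)(8−6)(8−5)(8−2) = 4·2·3·6 = 144 ≡ 1, so v_1 = 1^{−1} = 1 (mod 13).
  i = 2 (α = 4): (4−8)(4−6)(4−5)(4−2) = (−4)·(−2)·(−1)·2 = −16 ≡ 10, so v_2 = 10^{−1} = 4 (mod 13).
  i = 3 (α = 6): (6−8)(6−4)(6−5)(6−2) = (−2)·2·1·4 = −16 ≡ 10, so v_3 = 10^{−1} = 4 (mod 13).
  i = 4 (α = 5): (5−8)(5−4)(5−6)(5−2) = (−3)·1·(−1)·3 = 9 ≡ 9, so v_4 = 9^{−1} = 3 (mod 13).
  i = 5 (α = 2): (2−8)(2−4)(2−6)(2−5) = (−6)·(−2)·(−4)·(−3) = 144 ≡ 1, so v_5 = 1^{−1} = 1 (mod 13).
  v = [1, 4, 4, 3, 1].
Step 2: syndromes of r = [5, 12, 2, 7, 5] (all sums mod 13).
  S_0 = Σ v_i r_i = 1·5 + 4·12 + 4·2 + 3·7 + 1·5 = 87 ≡ 9.
  S_1 = Σ v_i α_i r_i = 1·8·5 + 4·4·12 + 4·6·2 + 3·5·7 + 1·2·5 = 395 ≡ 5.
  α_i^2 mod 13 = [12, 3, 10, 12, 4].
  S_2 = Σ v_i α_i^2 r_i = 1·12·5 + 4·3·12 + 4·10·2 + 3·12·7 + 1·4·5 = 556 ≡ 10.
  S = (9, 5, 10) ≠ 0, so r is not a codeword (an error is present).
Step 3: locate the error. For a single error e at position i, S_ℓ = v_i·e·α_i^ℓ, so α_err = S_1/S_0.
  S_0^{−1} = 9^{−1} = 3 (mod 13), so α_err = 5·3 = 15 ≡ 2 = α_5. Error position i = 5.
  Consistency check: S_2/S_1 = 10·8 = 80 ≡ 2 = α_err ✓ (single-error assumption holds).
Step 4: error magnitude e = S_0/v_5 = S_0·∏_{j≠5}(α_5 − α_j) = 9·1 = 9 ≡ 9 (mod 13).
Step 5: correct position 5: c_5 = r_5 − e = 5 − 9 ≡ 9 (mod 13). Hence c = [5, 12, 2, 7, 9].
  Check: interpolating c through the α_i gives m(x) = 6 + 8·x (degree < 2) with m(α_i) = c_i for every i, so c is indeed a codeword.


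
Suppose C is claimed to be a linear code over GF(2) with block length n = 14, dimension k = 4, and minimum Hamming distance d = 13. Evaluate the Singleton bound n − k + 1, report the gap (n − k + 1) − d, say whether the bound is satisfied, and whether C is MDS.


Singleton RHS = n − k + 1 = 11, slack = -2, bound violated (no such code; not MDS).

Singleton bound: d ≤ n − k + 1.
Here n = 14, k = 4, so n − k + 1 = 11.
Given d = 13, check d ≤ 11: NO.
Slack = (n − k + 1) − d = -2.
The slack is negative: d = 13 exceeds n − k + 1 = 11 by 2, so the Singleton bound is violated and no linear [14, 4, 13]_2 code can exist. In particular it is not MDS (MDS requires d = n − k + 1 exactly).
Description: the claimed parameters are [14, 4, 13]_2; such a code would be impossible (violates the Singleton bound).


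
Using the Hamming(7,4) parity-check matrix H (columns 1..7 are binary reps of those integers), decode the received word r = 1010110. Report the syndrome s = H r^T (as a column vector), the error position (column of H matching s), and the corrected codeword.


s = (0, 0, 1)^T, error position = 1, corrected codeword c = 0010110

Compute s = H r^T mod 2 one row at a time:
  s_1 = 0 + 1 + 1 + 0 = 2 ≡ 0 (mod 2).
  s_2 = 0 + 1 + 1 + 0 = 2 ≡ 0 (mod 2).
  s_3 = 1 + 1 + 1 + 0 = 3 ≡ 1 (mod 2).
s = (0, 0, 1)^T — this equals column 1 of H (binary 001), so error is at position 1.
Correct: flip bit 1 of r = 1010110 to get c = 0010110.


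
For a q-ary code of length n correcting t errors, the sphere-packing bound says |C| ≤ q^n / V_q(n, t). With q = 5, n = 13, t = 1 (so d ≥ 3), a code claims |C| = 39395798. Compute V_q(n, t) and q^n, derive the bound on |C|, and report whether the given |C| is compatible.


V_q(n, t) = 53, q^n = 1220703125, Hamming bound = 23032134, |C| = 39395798 > bound (violated).

Step 1: Compute V_q(n, t) = Σ_{j=0}^1 C(n, j) (q−1)^j.
  j = 0: C(13,0)·(4)^0 = 1·1 = 1.
  j = 1: C(13,1)·(4)^1 = 13·4 = 52.
  V_q(n, t) = 1 + 52 = 53.
Step 2: q^n = 5^13 = 1220703125.
Step 3: Hamming bound ⌊q^n / V_q(n,t)⌋ = ⌊1220703125/53⌋ = 23032134.
Step 4: Compare |C| = 39395798 to 23032134: violated.
The claimed |C| lies above the Hamming bound, so no 5-ary code of length 13 with d ≥ 3 can have 39395798 codewords.


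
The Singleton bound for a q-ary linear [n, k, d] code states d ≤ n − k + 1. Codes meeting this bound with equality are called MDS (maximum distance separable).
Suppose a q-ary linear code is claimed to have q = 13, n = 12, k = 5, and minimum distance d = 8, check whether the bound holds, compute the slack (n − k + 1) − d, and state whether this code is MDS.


Singleton RHS = n − k + 1 = 8, slack = 0, bound satisfied, MDS.

Singleton bound: d ≤ n − k + 1.
Here n = 12, k = 5, so n − k + 1 = 8.
Given d = 8, check d ≤ 8: YES.
Slack = (n − k + 1) − d = 0.
The code is MDS (slack = 0).
Description: the claimed parameters are [12, 5, 8]_13; such a code would be MDS (meets Singleton bound).


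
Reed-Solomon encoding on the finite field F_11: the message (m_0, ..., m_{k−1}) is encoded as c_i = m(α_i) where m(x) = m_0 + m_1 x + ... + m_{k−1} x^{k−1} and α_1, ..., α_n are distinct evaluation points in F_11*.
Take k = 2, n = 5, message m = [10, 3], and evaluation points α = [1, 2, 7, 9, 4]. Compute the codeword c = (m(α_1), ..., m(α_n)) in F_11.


c = [2, 5, 9, 4, 0]

Message polynomial: m(x) = 10 + 3·x (mod 11).
For each evaluation point α_i, compute m(α_i) mod 11:
  α_1 = 1: Horner steps 3 → 2, so m(1) = 2.
  α_2 = 2: Horner steps 3 → 5, so m(2) = 5.
  α_3 = 7: Horner steps 3 → 9, so m(7) = 9.
  α_4 = 9: Horner steps 3 → 4, so m(9) = 4.
  α_5 = 4: Horner steps 3 → 0, so m(4) = 0.
Codeword c = [2, 5, 9, 4, 0] ∈ F_11^5.


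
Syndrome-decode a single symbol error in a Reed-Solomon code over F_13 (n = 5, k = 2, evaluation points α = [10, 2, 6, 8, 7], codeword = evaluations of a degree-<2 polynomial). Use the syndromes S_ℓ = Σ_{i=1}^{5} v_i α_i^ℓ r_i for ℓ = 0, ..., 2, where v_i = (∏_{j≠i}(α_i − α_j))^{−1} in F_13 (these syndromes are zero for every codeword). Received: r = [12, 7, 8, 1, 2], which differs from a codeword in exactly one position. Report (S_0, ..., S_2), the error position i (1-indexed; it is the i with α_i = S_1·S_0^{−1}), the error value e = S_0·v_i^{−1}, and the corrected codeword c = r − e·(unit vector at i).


S = (10, 8, 9), error at position 3, error magnitude e = 5, c = [12, 7, 3, 1, 2].

Step 1: column multipliers v_i = (∏_{j≠i}(α_i − α_j))^{−1} mod 13.
  i = 1 (α = 10): (10−2)(10−6)(10−8)(10−7) = 8·4·2·3 = 192 ≡ 10, so v_1 = 10^{−1} = 4 (mod 13).
  i = 2 (α = 2): (2−10)(2−6)(2−8)(2−7) = (−8)·(−4)·(−6)·(−5) = 960 ≡ 11, so v_2 = 11^{−1} = 6 (mod 13).
  i = 3 (α = 6): (6−10)(6−2)(6−8)(6−7) = (−4)·4·(−2)·(−1) = −32 ≡ 7, so v_3 = 7^{−1} = 2 (mod 13).
  i = 4 (α = 8): (8−10)(8−2)(8−6)(8−7) = (−2)·6·2·1 = −24 ≡ 2, so v_4 = 2^{−1} = 7 (mod 13).
  i = 5 (α = 7): (7−10)(7−2)(7−6)(7−8) = (−3)·5·1·(−1) = 15 ≡ 2, so v_5 = 2^{−1} = 7 (mod 13).
  v = [4, 6, 2, 7, 7].
Step 2: syndromes of r = [12, 7, 8, 1, 2] (all sums mod 13).
  S_0 = Σ v_i r_i = 4·12 + 6·7 + 2·8 + 7·1 + 7·2 = 127 ≡ 10.
  S_1 = Σ v_i α_i r_i = 4·10·12 + 6·2·7 + 2·6·8 + 7·8·1 + 7·7·2 = 814 ≡ 8.
  α_i^2 mod 13 = [9, 4, 10, 12, 10].
  S_2 = Σ v_i α_i^2 r_i = 4·9·12 + 6·4·7 + 2·10·8 + 7·12·1 + 7·10·2 = 984 ≡ 9.
  S = (10, 8, 9) ≠ 0, so r is not a codeword (an error is present).
Step 3: locate the error. For a single error e at position i, S_ℓ = v_i·e·α_i^ℓ, so α_err = S_1/S_0.
  S_0^{−1} = 10^{−1} = 4 (mod 13), so α_err = 8·4 = 32 ≡ 6 = α_3. Error position i = 3.
  Consistency check: S_2/S_1 = 9·5 = 45 ≡ 6 = α_err ✓ (single-error assumption holds).
Step 4: error magnitude e = S_0/v_3 = S_0·∏_{j≠3}(α_3 − α_j) = 10·7 = 70 ≡ 5 (mod 13).
Step 5: correct position 3: c_3 = r_3 − e = 8 − 5 ≡ 3 (mod 13). Hence c = [12, 7, 3, 1, 2].
  Check: interpolating c through the α_i gives m(x) = 9 + 12·x (degree < 2) with m(α_i) = c_i for every i, so c is indeed a codeword.
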